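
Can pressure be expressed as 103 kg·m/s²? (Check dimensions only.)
No

pressure has SI base units: kg / (m * s^2)
kg·m/s² does NOT reduce to kg / (m * s^2); a valid unit for pressure would be e.g. Pa.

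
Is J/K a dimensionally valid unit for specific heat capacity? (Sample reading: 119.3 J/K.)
No

specific heat capacity has SI base units: m^2 / (s^2 * K)
J/K does NOT reduce to m^2 / (s^2 * K); a valid unit for specific heat capacity would be e.g. J/(kg·K).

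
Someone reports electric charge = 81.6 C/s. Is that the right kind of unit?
No

electric charge has SI base units: A * s
C/s does NOT reduce to A * s; a valid unit for electric charge would be e.g. C.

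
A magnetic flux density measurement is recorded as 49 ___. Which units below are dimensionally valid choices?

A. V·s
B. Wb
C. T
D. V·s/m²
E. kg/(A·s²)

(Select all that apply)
C, D, E

magnetic flux density has SI base units: kg / (A * s^2)

Checking each option against kg / (A * s^2):
  A. V·s: ✗ does not match
  B. Wb: ✗ does not match
  C. T: ✓ matches
  D. V·s/m²: ✓ matches
  E. kg/(A·s²): ✓ matches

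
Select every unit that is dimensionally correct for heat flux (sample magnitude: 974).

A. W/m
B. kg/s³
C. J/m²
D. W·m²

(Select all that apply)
B

heat flux has SI base units: kg / s^3

Checking each option against kg / s^3:
  A. W/m: ✗ does not match
  B. kg/s³: ✓ matches
  C. J/m²: ✗ does not match
  D. W·m²: ✗ does not match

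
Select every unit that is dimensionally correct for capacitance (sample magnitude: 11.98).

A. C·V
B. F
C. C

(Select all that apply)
B

capacitance has SI base units: A^2 * s^4 / (kg * m^2)

Checking each option against A^2 * s^4 / (kg * m^2):
  A. C·V: ✗ does not match
  B. F: ✓ matches
  C. C: ✗ does not match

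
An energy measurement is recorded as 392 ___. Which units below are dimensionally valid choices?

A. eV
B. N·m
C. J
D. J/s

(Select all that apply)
A, B, C

energy has SI base units: kg * m^2 / s^2

Checking each option against kg * m^2 / s^2:
  A. eV: ✓ matches
  B. N·m: ✓ matches
  C. J: ✓ matches
  D. J/s: ✗ does not match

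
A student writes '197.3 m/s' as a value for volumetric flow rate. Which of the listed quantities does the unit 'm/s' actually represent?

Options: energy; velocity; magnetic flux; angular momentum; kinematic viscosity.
velocity

volumetric flow rate should have units dimensionally equivalent to m^3 / s (e.g. m³/s).
The given unit 'm/s' reduces to m / s. Of the listed options, that is the dimensionality of velocity.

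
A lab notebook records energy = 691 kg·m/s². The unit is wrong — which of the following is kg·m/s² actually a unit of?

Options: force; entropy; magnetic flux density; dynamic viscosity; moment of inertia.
force

energy should have units dimensionally equivalent to kg * m^2 / s^2 (e.g. J).
The given unit 'kg·m/s²' reduces to kg * m / s^2. Of the listed options, that is the dimensionality of force.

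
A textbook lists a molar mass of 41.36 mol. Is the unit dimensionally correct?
No

molar mass has SI base units: kg / mol
mol does NOT reduce to kg / mol; a valid unit for molar mass would be e.g. kg/mol.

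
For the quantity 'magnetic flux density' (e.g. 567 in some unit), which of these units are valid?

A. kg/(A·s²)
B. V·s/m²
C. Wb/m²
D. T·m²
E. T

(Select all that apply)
A, B, C, E

magnetic flux density has SI base units: kg / (A * s^2)

Checking each option against kg / (A * s^2):
  A. kg/(A·s²): ✓ matches
  B. V·s/m²: ✓ matches
  C. Wb/m²: ✓ matches
  D. T·m²: ✗ does not match
  E. T: ✓ matches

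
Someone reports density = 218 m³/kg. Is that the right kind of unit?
No

density has SI base units: kg / m^3
m³/kg does NOT reduce to kg / m^3; a valid unit for density would be e.g. kg/m³.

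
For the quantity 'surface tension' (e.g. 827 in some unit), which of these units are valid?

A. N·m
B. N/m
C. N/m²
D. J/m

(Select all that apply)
B

surface tension has SI base units: kg / s^2

Checking each option against kg / s^2:
  A. N·m: ✗ does not match
  B. N/m: ✓ matches
  C. N/m²: ✗ does not match
  D. J/m: ✗ does not match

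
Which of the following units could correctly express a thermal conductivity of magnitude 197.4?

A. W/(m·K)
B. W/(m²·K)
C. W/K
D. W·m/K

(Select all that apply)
A

thermal conductivity has SI base units: kg * m / (s^3 * K)

Checking each option against kg * m / (s^3 * K):
  A. W/(m·K): ✓ matches
  B. W/(m²·K): ✗ does not match
  C. W/K: ✗ does not match
  D. W·m/K: ✗ does not match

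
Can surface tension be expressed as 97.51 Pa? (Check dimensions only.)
No

surface tension has SI base units: kg / s^2
Pa does NOT reduce to kg / s^2; a valid unit for surface tension would be e.g. N/m.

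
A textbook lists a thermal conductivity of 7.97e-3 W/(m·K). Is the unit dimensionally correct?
Yes

thermal conductivity has SI base units: kg * m / (s^3 * K)
W/(m·K) reduces to the same SI base units, so it is a valid unit for thermal conductivity.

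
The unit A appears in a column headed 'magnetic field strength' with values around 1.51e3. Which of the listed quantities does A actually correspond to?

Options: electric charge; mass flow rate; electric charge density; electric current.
electric current

magnetic field strength should have units dimensionally equivalent to A / m (e.g. A/m).
The given unit 'A' reduces to A. Of the listed options, that is the dimensionality of electric current.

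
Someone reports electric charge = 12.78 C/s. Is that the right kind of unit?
No

electric charge has SI base units: A * s
C/s does NOT reduce to A * s; a valid unit for electric charge would be e.g. C.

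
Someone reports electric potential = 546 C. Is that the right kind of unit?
No

electric potential has SI base units: kg * m^2 / (A * s^3)
C does NOT reduce to kg * m^2 / (A * s^3); a valid unit for electric potential would be e.g. V.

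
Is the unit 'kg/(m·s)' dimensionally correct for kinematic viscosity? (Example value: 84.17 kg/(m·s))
No

kinematic viscosity has SI base units: m^2 / s
kg/(m·s) does NOT reduce to m^2 / s; a valid unit for kinematic viscosity would be e.g. m²/s.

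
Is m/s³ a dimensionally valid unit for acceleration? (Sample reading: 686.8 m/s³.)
No

acceleration has SI base units: m / s^2
m/s³ does NOT reduce to m / s^2; a valid unit for acceleration would be e.g. m/s².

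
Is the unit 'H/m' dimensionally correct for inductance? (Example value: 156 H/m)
No

inductance has SI base units: kg * m^2 / (A^2 * s^2)
H/m does NOT reduce to kg * m^2 / (A^2 * s^2); a valid unit for inductance would be e.g. H.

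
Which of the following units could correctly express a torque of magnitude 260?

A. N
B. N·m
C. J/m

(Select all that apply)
B

torque has SI base units: kg * m^2 / s^2

Checking each option against kg * m^2 / s^2:
  A. N: ✗ does not match
  B. N·m: ✓ matches
  C. J/m: ✗ does not match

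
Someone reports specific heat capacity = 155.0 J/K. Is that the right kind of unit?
No

specific heat capacity has SI base units: m^2 / (s^2 * K)
J/K does NOT reduce to m^2 / (s^2 * K); a valid unit for specific heat capacity would be e.g. J/(kg·K).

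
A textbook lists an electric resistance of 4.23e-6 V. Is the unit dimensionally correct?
No

electric resistance has SI base units: kg * m^2 / (A^2 * s^3)
V does NOT reduce to kg * m^2 / (A^2 * s^3); a valid unit for electric resistance would be e.g. Ω.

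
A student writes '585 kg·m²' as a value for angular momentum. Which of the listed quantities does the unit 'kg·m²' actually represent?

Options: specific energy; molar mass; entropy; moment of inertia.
moment of inertia

angular momentum should have units dimensionally equivalent to kg * m^2 / s (e.g. kg·m²/s).
The given unit 'kg·m²' reduces to kg * m^2. Of the listed options, that is the dimensionality of moment of inertia.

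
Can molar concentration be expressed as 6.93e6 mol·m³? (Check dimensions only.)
No

molar concentration has SI base units: mol / m^3
mol·m³ does NOT reduce to mol / m^3; a valid unit for molar concentration would be e.g. mol/m³.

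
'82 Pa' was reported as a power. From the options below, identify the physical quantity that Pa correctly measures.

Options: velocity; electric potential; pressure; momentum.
pressure

power should have units dimensionally equivalent to kg * m^2 / s^3 (e.g. W).
The given unit 'Pa' reduces to kg / (m * s^2). Of the listed options, that is the dimensionality of pressure.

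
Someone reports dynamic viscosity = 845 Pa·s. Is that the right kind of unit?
Yes

dynamic viscosity has SI base units: kg / (m * s)
Pa·s reduces to the same SI base units, so it is a valid unit for dynamic viscosity.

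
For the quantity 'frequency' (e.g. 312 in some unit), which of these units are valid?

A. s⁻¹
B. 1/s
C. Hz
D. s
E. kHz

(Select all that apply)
A, B, C, E

frequency has SI base units: 1 / s

Checking each option against 1 / s:
  A. s⁻¹: ✓ matches
  B. 1/s: ✓ matches
  C. Hz: ✓ matches
  D. s: ✗ does not match
  E. kHz: ✓ matches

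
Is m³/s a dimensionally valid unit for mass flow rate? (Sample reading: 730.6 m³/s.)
No

mass flow rate has SI base units: kg / s
m³/s does NOT reduce to kg / s; a valid unit for mass flow rate would be e.g. kg/s.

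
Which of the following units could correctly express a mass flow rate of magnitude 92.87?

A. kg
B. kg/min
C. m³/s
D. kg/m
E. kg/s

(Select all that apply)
B, E

mass flow rate has SI base units: kg / s

Checking each option against kg / s:
  A. kg: ✗ does not match
  B. kg/min: ✓ matches
  C. m³/s: ✗ does not match
  D. kg/m: ✗ does not match
  E. kg/s: ✓ matches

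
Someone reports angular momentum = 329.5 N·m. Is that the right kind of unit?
No

angular momentum has SI base units: kg * m^2 / s
N·m does NOT reduce to kg * m^2 / s; a valid unit for angular momentum would be e.g. kg·m²/s.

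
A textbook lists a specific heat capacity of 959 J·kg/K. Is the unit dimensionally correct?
No

specific heat capacity has SI base units: m^2 / (s^2 * K)
J·kg/K does NOT reduce to m^2 / (s^2 * K); a valid unit for specific heat capacity would be e.g. J/(kg·K).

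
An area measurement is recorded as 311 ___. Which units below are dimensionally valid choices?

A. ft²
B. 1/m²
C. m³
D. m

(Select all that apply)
A

area has SI base units: m^2

Checking each option against m^2:
  A. ft²: ✓ matches
  B. 1/m²: ✗ does not match
  C. m³: ✗ does not match
  D. m: ✗ does not match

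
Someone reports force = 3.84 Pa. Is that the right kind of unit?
No

force has SI base units: kg * m / s^2
Pa does NOT reduce to kg * m / s^2; a valid unit for force would be e.g. N.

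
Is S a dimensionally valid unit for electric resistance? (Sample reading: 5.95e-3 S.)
No

electric resistance has SI base units: kg * m^2 / (A^2 * s^3)
S does NOT reduce to kg * m^2 / (A^2 * s^3); a valid unit for electric resistance would be e.g. Ω.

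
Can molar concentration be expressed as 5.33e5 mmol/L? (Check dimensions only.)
Yes

molar concentration has SI base units: mol / m^3
mmol/L reduces to the same SI base units, so it is a valid unit for molar concentration.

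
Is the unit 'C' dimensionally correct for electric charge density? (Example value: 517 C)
No

electric charge density has SI base units: A * s / m^3
C does NOT reduce to A * s / m^3; a valid unit for electric charge density would be e.g. C/m³.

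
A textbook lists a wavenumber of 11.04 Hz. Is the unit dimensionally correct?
No

wavenumber has SI base units: 1 / m
Hz does NOT reduce to 1 / m; a valid unit for wavenumber would be e.g. 1/m.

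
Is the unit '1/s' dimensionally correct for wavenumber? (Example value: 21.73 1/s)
No

wavenumber has SI base units: 1 / m
1/s does NOT reduce to 1 / m; a valid unit for wavenumber would be e.g. 1/m.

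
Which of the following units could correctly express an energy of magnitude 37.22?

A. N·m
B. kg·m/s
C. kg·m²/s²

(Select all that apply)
A, C

energy has SI base units: kg * m^2 / s^2

Checking each option against kg * m^2 / s^2:
  A. N·m: ✓ matches
  B. kg·m/s: ✗ does not match
  C. kg·m²/s²: ✓ matches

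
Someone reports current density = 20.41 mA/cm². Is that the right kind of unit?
Yes

current density has SI base units: A / m^2
mA/cm² reduces to the same SI base units, so it is a valid unit for current density.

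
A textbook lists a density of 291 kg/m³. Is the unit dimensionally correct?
Yes

density has SI base units: kg / m^3
kg/m³ reduces to the same SI base units, so it is a valid unit for density.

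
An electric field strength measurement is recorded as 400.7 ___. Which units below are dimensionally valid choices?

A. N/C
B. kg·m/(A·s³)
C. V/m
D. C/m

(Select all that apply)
A, B, C

electric field strength has SI base units: kg * m / (A * s^3)

Checking each option against kg * m / (A * s^3):
  A. N/C: ✓ matches
  B. kg·m/(A·s³): ✓ matches
  C. V/m: ✓ matches
  D. C/m: ✗ does not match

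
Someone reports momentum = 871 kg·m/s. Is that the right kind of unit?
Yes

momentum has SI base units: kg * m / s
kg·m/s reduces to the same SI base units, so it is a valid unit for momentum.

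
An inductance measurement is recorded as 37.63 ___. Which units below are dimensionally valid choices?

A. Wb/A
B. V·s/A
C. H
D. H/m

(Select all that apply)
A, B, C

inductance has SI base units: kg * m^2 / (A^2 * s^2)

Checking each option against kg * m^2 / (A^2 * s^2):
  A. Wb/A: ✓ matches
  B. V·s/A: ✓ matches
  C. H: ✓ matches
  D. H/m: ✗ does not match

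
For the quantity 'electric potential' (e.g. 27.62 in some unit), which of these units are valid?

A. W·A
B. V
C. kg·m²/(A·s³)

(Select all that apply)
B, C

electric potential has SI base units: kg * m^2 / (A * s^3)

Checking each option against kg * m^2 / (A * s^3):
  A. W·A: ✗ does not match
  B. V: ✓ matches
  C. kg·m²/(A·s³): ✓ matches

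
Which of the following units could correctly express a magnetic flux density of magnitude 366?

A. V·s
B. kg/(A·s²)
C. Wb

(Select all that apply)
B

magnetic flux density has SI base units: kg / (A * s^2)

Checking each option against kg / (A * s^2):
  A. V·s: ✗ does not match
  B. kg/(A·s²): ✓ matches
  C. Wb: ✗ does not match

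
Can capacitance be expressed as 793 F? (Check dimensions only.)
Yes

capacitance has SI base units: A^2 * s^4 / (kg * m^2)
F reduces to the same SI base units, so it is a valid unit for capacitance.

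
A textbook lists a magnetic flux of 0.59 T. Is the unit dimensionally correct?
No

magnetic flux has SI base units: kg * m^2 / (A * s^2)
T does NOT reduce to kg * m^2 / (A * s^2); a valid unit for magnetic flux would be e.g. Wb.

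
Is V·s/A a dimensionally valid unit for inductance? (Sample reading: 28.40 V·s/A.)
Yes

inductance has SI base units: kg * m^2 / (A^2 * s^2)
V·s/A reduces to the same SI base units, so it is a valid unit for inductance.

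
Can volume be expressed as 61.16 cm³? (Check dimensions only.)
Yes

volume has SI base units: m^3
cm³ reduces to the same SI base units, so it is a valid unit for volume.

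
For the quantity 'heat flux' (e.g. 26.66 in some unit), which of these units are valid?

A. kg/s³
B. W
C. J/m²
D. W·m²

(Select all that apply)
A

heat flux has SI base units: kg / s^3

Checking each option against kg / s^3:
  A. kg/s³: ✓ matches
  B. W: ✗ does not match
  C. J/m²: ✗ does not match
  D. W·m²: ✗ does not match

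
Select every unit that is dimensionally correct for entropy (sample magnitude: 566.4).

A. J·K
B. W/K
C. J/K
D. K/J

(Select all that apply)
C

entropy has SI base units: kg * m^2 / (s^2 * K)

Checking each option against kg * m^2 / (s^2 * K):
  A. J·K: ✗ does not match
  B. W/K: ✗ does not match
  C. J/K: ✓ matches
  D. K/J: ✗ does not match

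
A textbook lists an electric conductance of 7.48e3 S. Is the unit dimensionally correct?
Yes

electric conductance has SI base units: A^2 * s^3 / (kg * m^2)
S reduces to the same SI base units, so it is a valid unit for electric conductance.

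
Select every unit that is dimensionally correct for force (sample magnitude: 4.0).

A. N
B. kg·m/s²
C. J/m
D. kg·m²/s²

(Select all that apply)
A, B, C

force has SI base units: kg * m / s^2

Checking each option against kg * m / s^2:
  A. N: ✓ matches
  B. kg·m/s²: ✓ matches
  C. J/m: ✓ matches
  D. kg·m²/s²: ✗ does not match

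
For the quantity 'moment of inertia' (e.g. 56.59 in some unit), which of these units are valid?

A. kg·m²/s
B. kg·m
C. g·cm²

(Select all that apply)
C

moment of inertia has SI base units: kg * m^2

Checking each option against kg * m^2:
  A. kg·m²/s: ✗ does not match
  B. kg·m: ✗ does not match
  C. g·cm²: ✓ matches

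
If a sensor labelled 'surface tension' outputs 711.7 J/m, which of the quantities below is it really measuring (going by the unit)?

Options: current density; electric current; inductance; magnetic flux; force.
force

surface tension should have units dimensionally equivalent to kg / s^2 (e.g. N/m).
The given unit 'J/m' reduces to kg * m / s^2. Of the listed options, that is the dimensionality of force.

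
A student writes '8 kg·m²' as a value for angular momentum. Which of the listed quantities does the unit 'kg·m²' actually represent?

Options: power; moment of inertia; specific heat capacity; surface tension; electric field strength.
moment of inertia

angular momentum should have units dimensionally equivalent to kg * m^2 / s (e.g. kg·m²/s).
The given unit 'kg·m²' reduces to kg * m^2. Of the listed options, that is the dimensionality of moment of inertia.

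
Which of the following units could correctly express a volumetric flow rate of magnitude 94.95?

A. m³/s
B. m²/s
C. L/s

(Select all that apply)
A, C

volumetric flow rate has SI base units: m^3 / s

Checking each option against m^3 / s:
  A. m³/s: ✓ matches
  B. m²/s: ✗ does not match
  C. L/s: ✓ matches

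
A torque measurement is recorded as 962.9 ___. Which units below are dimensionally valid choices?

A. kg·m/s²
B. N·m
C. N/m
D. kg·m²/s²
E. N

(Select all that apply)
B, D

torque has SI base units: kg * m^2 / s^2

Checking each option against kg * m^2 / s^2:
  A. kg·m/s²: ✗ does not match
  B. N·m: ✓ matches
  C. N/m: ✗ does not match
  D. kg·m²/s²: ✓ matches
  E. N: ✗ does not match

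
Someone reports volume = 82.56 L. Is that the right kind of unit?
Yes

volume has SI base units: m^3
L reduces to the same SI base units, so it is a valid unit for volume.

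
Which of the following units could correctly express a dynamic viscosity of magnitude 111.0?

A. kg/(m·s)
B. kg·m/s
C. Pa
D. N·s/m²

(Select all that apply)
A, D

dynamic viscosity has SI base units: kg / (m * s)

Checking each option against kg / (m * s):
  A. kg/(m·s): ✓ matches
  B. kg·m/s: ✗ does not match
  C. Pa: ✗ does not match
  D. N·s/m²: ✓ matches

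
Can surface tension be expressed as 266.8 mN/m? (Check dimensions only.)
Yes

surface tension has SI base units: kg / s^2
mN/m reduces to the same SI base units, so it is a valid unit for surface tension.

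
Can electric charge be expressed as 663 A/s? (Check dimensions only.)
No

electric charge has SI base units: A * s
A/s does NOT reduce to A * s; a valid unit for electric charge would be e.g. C.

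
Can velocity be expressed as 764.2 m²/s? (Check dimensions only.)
No

velocity has SI base units: m / s
m²/s does NOT reduce to m / s; a valid unit for velocity would be e.g. m/s.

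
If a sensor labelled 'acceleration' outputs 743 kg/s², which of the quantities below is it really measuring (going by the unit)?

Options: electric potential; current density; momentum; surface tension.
surface tension

acceleration should have units dimensionally equivalent to m / s^2 (e.g. m/s²).
The given unit 'kg/s²' reduces to kg / s^2. Of the listed options, that is the dimensionality of surface tension.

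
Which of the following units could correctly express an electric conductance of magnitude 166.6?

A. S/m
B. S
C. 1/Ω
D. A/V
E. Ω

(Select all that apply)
B, C, D

electric conductance has SI base units: A^2 * s^3 / (kg * m^2)

Checking each option against A^2 * s^3 / (kg * m^2):
  A. S/m: ✗ does not match
  B. S: ✓ matches
  C. 1/Ω: ✓ matches
  D. A/V: ✓ matches
  E. Ω: ✗ does not match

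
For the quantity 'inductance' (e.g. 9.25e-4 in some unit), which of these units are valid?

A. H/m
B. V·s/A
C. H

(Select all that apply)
B, C

inductance has SI base units: kg * m^2 / (A^2 * s^2)

Checking each option against kg * m^2 / (A^2 * s^2):
  A. H/m: ✗ does not match
  B. V·s/A: ✓ matches
  C. H: ✓ matches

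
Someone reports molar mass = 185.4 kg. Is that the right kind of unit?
No

molar mass has SI base units: kg / mol
kg does NOT reduce to kg / mol; a valid unit for molar mass would be e.g. kg/mol.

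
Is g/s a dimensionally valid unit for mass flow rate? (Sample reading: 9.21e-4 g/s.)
Yes

mass flow rate has SI base units: kg / s
g/s reduces to the same SI base units, so it is a valid unit for mass flow rate.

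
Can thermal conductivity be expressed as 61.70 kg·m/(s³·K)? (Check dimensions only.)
Yes

thermal conductivity has SI base units: kg * m / (s^3 * K)
kg·m/(s³·K) reduces to the same SI base units, so it is a valid unit for thermal conductivity.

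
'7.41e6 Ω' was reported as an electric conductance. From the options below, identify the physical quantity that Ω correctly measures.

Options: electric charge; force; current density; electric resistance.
electric resistance

electric conductance should have units dimensionally equivalent to A^2 * s^3 / (kg * m^2) (e.g. S).
The given unit 'Ω' reduces to kg * m^2 / (A^2 * s^3). Of the listed options, that is the dimensionality of electric resistance.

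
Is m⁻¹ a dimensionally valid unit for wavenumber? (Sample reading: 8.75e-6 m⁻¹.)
Yes

wavenumber has SI base units: 1 / m
m⁻¹ reduces to the same SI base units, so it is a valid unit for wavenumber.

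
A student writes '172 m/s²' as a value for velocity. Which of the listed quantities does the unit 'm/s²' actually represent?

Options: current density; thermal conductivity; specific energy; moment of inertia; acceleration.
acceleration

velocity should have units dimensionally equivalent to m / s (e.g. m/s).
The given unit 'm/s²' reduces to m / s^2. Of the listed options, that is the dimensionality of acceleration.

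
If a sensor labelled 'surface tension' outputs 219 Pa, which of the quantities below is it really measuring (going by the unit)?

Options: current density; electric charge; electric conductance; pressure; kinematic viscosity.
pressure

surface tension should have units dimensionally equivalent to kg / s^2 (e.g. N/m).
The given unit 'Pa' reduces to kg / (m * s^2). Of the listed options, that is the dimensionality of pressure.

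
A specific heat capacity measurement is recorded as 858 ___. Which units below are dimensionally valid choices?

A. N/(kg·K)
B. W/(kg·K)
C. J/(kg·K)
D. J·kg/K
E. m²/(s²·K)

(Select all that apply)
C, E

specific heat capacity has SI base units: m^2 / (s^2 * K)

Checking each option against m^2 / (s^2 * K):
  A. N/(kg·K): ✗ does not match
  B. W/(kg·K): ✗ does not match
  C. J/(kg·K): ✓ matches
  D. J·kg/K: ✗ does not match
  E. m²/(s²·K): ✓ matches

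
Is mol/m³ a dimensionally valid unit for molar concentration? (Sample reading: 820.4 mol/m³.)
Yes

molar concentration has SI base units: mol / m^3
mol/m³ reduces to the same SI base units, so it is a valid unit for molar concentration.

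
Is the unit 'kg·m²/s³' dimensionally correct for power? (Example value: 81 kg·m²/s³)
Yes

power has SI base units: kg * m^2 / s^3
kg·m²/s³ reduces to the same SI base units, so it is a valid unit for power.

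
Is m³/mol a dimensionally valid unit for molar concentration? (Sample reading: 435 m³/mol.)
No

molar concentration has SI base units: mol / m^3
m³/mol does NOT reduce to mol / m^3; a valid unit for molar concentration would be e.g. mol/m³.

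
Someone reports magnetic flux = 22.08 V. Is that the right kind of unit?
No

magnetic flux has SI base units: kg * m^2 / (A * s^2)
V does NOT reduce to kg * m^2 / (A * s^2); a valid unit for magnetic flux would be e.g. Wb.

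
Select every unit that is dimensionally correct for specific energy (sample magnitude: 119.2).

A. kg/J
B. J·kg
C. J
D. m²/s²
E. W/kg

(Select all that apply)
D

specific energy has SI base units: m^2 / s^2

Checking each option against m^2 / s^2:
  A. kg/J: ✗ does not match
  B. J·kg: ✗ does not match
  C. J: ✗ does not match
  D. m²/s²: ✓ matches
  E. W/kg: ✗ does not match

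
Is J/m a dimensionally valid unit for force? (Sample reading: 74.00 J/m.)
Yes

force has SI base units: kg * m / s^2
J/m reduces to the same SI base units, so it is a valid unit for force.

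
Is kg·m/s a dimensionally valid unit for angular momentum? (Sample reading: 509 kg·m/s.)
No

angular momentum has SI base units: kg * m^2 / s
kg·m/s does NOT reduce to kg * m^2 / s; a valid unit for angular momentum would be e.g. kg·m²/s.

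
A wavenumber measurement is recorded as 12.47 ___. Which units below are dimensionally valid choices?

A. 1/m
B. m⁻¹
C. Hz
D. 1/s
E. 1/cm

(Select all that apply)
A, B, E

wavenumber has SI base units: 1 / m

Checking each option against 1 / m:
  A. 1/m: ✓ matches
  B. m⁻¹: ✓ matches
  C. Hz: ✗ does not match
  D. 1/s: ✗ does not match
  E. 1/cm: ✓ matches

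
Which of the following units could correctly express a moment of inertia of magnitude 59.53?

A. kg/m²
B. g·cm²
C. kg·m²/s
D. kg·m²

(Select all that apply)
B, D

moment of inertia has SI base units: kg * m^2

Checking each option against kg * m^2:
  A. kg/m²: ✗ does not match
  B. g·cm²: ✓ matches
  C. kg·m²/s: ✗ does not match
  D. kg·m²: ✓ matches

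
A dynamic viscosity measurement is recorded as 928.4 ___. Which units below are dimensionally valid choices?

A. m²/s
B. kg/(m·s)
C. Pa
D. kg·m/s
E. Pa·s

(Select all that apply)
B, E

dynamic viscosity has SI base units: kg / (m * s)

Checking each option against kg / (m * s):
  A. m²/s: ✗ does not match
  B. kg/(m·s): ✓ matches
  C. Pa: ✗ does not match
  D. kg·m/s: ✗ does not match
  E. Pa·s: ✓ matches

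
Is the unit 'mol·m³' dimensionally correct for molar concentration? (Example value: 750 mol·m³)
No

molar concentration has SI base units: mol / m^3
mol·m³ does NOT reduce to mol / m^3; a valid unit for molar concentration would be e.g. mol/m³.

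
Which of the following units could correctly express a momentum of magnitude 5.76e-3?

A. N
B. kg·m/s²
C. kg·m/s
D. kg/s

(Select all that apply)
C

momentum has SI base units: kg * m / s

Checking each option against kg * m / s:
  A. N: ✗ does not match
  B. kg·m/s²: ✗ does not match
  C. kg·m/s: ✓ matches
  D. kg/s: ✗ does not match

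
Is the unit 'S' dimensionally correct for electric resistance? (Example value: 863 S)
No

electric resistance has SI base units: kg * m^2 / (A^2 * s^3)
S does NOT reduce to kg * m^2 / (A^2 * s^3); a valid unit for electric resistance would be e.g. Ω.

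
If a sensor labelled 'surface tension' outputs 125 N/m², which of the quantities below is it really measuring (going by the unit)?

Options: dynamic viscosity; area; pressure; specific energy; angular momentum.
pressure

surface tension should have units dimensionally equivalent to kg / s^2 (e.g. N/m).
The given unit 'N/m²' reduces to kg / (m * s^2). Of the listed options, that is the dimensionality of pressure.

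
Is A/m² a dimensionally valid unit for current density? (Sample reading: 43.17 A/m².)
Yes

current density has SI base units: A / m^2
A/m² reduces to the same SI base units, so it is a valid unit for current density.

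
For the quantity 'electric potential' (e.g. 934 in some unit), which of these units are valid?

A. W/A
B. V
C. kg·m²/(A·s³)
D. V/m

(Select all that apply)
A, B, C

electric potential has SI base units: kg * m^2 / (A * s^3)

Checking each option against kg * m^2 / (A * s^3):
  A. W/A: ✓ matches
  B. V: ✓ matches
  C. kg·m²/(A·s³): ✓ matches
  D. V/m: ✗ does not match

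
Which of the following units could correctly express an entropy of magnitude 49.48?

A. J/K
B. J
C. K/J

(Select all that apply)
A

entropy has SI base units: kg * m^2 / (s^2 * K)

Checking each option against kg * m^2 / (s^2 * K):
  A. J/K: ✓ matches
  B. J: ✗ does not match
  C. K/J: ✗ does not match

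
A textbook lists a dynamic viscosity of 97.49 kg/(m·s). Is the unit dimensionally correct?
Yes

dynamic viscosity has SI base units: kg / (m * s)
kg/(m·s) reduces to the same SI base units, so it is a valid unit for dynamic viscosity.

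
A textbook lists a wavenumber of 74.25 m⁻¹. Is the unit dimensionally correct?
Yes

wavenumber has SI base units: 1 / m
m⁻¹ reduces to the same SI base units, so it is a valid unit for wavenumber.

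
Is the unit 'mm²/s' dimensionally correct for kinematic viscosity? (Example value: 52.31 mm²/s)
Yes

kinematic viscosity has SI base units: m^2 / s
mm²/s reduces to the same SI base units, so it is a valid unit for kinematic viscosity.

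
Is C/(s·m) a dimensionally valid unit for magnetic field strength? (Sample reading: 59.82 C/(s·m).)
Yes

magnetic field strength has SI base units: A / m
C/(s·m) reduces to the same SI base units, so it is a valid unit for magnetic field strength.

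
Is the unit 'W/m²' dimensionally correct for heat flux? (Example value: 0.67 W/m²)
Yes

heat flux has SI base units: kg / s^3
W/m² reduces to the same SI base units, so it is a valid unit for heat flux.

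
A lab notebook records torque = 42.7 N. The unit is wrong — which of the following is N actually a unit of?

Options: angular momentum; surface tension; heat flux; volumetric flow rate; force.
force

torque should have units dimensionally equivalent to kg * m^2 / s^2 (e.g. N·m).
The given unit 'N' reduces to kg * m / s^2. Of the listed options, that is the dimensionality of force.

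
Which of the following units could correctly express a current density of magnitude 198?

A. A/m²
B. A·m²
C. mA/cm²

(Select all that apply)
A, C

current density has SI base units: A / m^2

Checking each option against A / m^2:
  A. A/m²: ✓ matches
  B. A·m²: ✗ does not match
  C. mA/cm²: ✓ matches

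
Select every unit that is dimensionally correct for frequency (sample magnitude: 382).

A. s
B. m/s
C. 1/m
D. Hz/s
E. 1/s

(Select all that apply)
E

frequency has SI base units: 1 / s

Checking each option against 1 / s:
  A. s: ✗ does not match
  B. m/s: ✗ does not match
  C. 1/m: ✗ does not match
  D. Hz/s: ✗ does not match
  E. 1/s: ✓ matches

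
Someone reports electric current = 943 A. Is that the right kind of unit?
Yes

electric current has SI base units: A
A reduces to the same SI base units, so it is a valid unit for electric current.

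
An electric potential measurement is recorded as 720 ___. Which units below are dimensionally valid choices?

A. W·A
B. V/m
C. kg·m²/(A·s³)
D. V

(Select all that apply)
C, D

electric potential has SI base units: kg * m^2 / (A * s^3)

Checking each option against kg * m^2 / (A * s^3):
  A. W·A: ✗ does not match
  B. V/m: ✗ does not match
  C. kg·m²/(A·s³): ✓ matches
  D. V: ✓ matches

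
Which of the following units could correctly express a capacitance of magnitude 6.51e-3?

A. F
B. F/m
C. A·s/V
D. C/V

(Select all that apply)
A, C, D

capacitance has SI base units: A^2 * s^4 / (kg * m^2)

Checking each option against A^2 * s^4 / (kg * m^2):
  A. F: ✓ matches
  B. F/m: ✗ does not match
  C. A·s/V: ✓ matches
  D. C/V: ✓ matches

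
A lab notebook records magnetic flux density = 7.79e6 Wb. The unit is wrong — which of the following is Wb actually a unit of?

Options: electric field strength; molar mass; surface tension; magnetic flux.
magnetic flux

magnetic flux density should have units dimensionally equivalent to kg / (A * s^2) (e.g. T).
The given unit 'Wb' reduces to kg * m^2 / (A * s^2). Of the listed options, that is the dimensionality of magnetic flux.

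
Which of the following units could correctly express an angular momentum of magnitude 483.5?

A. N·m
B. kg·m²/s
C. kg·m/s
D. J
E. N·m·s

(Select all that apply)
B, E

angular momentum has SI base units: kg * m^2 / s

Checking each option against kg * m^2 / s:
  A. N·m: ✗ does not match
  B. kg·m²/s: ✓ matches
  C. kg·m/s: ✗ does not match
  D. J: ✗ does not match
  E. N·m·s: ✓ matches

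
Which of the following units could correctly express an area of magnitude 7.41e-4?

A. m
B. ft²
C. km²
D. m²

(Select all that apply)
B, C, D

area has SI base units: m^2

Checking each option against m^2:
  A. m: ✗ does not match
  B. ft²: ✓ matches
  C. km²: ✓ matches
  D. m²: ✓ matches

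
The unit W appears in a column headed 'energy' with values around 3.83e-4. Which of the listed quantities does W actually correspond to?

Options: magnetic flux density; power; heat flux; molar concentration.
power

energy should have units dimensionally equivalent to kg * m^2 / s^2 (e.g. J).
The given unit 'W' reduces to kg * m^2 / s^3. Of the listed options, that is the dimensionality of power.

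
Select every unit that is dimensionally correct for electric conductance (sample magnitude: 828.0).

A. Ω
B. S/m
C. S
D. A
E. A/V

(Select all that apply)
C, E

electric conductance has SI base units: A^2 * s^3 / (kg * m^2)

Checking each option against A^2 * s^3 / (kg * m^2):
  A. Ω: ✗ does not match
  B. S/m: ✗ does not match
  C. S: ✓ matches
  D. A: ✗ does not match
  E. A/V: ✓ matches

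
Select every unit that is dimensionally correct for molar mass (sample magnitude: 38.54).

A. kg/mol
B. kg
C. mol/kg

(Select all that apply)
A

molar mass has SI base units: kg / mol

Checking each option against kg / mol:
  A. kg/mol: ✓ matches
  B. kg: ✗ does not match
  C. mol/kg: ✗ does not match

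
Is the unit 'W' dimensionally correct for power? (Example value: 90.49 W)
Yes

power has SI base units: kg * m^2 / s^3
W reduces to the same SI base units, so it is a valid unit for power.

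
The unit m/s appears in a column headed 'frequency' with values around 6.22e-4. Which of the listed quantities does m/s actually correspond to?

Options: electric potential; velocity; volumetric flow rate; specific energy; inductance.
velocity

frequency should have units dimensionally equivalent to 1 / s (e.g. Hz).
The given unit 'm/s' reduces to m / s. Of the listed options, that is the dimensionality of velocity.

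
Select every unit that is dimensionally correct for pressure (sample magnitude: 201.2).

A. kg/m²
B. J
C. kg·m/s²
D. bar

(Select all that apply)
D

pressure has SI base units: kg / (m * s^2)

Checking each option against kg / (m * s^2):
  A. kg/m²: ✗ does not match
  B. J: ✗ does not match
  C. kg·m/s²: ✗ does not match
  D. bar: ✓ matches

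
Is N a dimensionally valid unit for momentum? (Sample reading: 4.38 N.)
No

momentum has SI base units: kg * m / s
N does NOT reduce to kg * m / s; a valid unit for momentum would be e.g. kg·m/s.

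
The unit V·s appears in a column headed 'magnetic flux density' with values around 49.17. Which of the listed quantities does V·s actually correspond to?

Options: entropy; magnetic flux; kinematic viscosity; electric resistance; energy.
magnetic flux

magnetic flux density should have units dimensionally equivalent to kg / (A * s^2) (e.g. T).
The given unit 'V·s' reduces to kg * m^2 / (A * s^2). Of the listed options, that is the dimensionality of magnetic flux.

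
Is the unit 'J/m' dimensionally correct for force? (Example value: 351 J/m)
Yes

force has SI base units: kg * m / s^2
J/m reduces to the same SI base units, so it is a valid unit for force.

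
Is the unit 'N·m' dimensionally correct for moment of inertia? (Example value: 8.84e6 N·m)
No

moment of inertia has SI base units: kg * m^2
N·m does NOT reduce to kg * m^2; a valid unit for moment of inertia would be e.g. kg·m².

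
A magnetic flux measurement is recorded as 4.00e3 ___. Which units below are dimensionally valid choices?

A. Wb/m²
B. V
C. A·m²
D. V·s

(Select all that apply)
D

magnetic flux has SI base units: kg * m^2 / (A * s^2)

Checking each option against kg * m^2 / (A * s^2):
  A. Wb/m²: ✗ does not match
  B. V: ✗ does not match
  C. A·m²: ✗ does not match
  D. V·s: ✓ matches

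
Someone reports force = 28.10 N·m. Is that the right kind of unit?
No

force has SI base units: kg * m / s^2
N·m does NOT reduce to kg * m / s^2; a valid unit for force would be e.g. N.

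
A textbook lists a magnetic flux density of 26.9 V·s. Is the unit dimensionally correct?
No

magnetic flux density has SI base units: kg / (A * s^2)
V·s does NOT reduce to kg / (A * s^2); a valid unit for magnetic flux density would be e.g. T.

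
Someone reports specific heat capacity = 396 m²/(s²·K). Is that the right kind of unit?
Yes

specific heat capacity has SI base units: m^2 / (s^2 * K)
m²/(s²·K) reduces to the same SI base units, so it is a valid unit for specific heat capacity.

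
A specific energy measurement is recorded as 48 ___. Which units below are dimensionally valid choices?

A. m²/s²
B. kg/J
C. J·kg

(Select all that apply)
A

specific energy has SI base units: m^2 / s^2

Checking each option against m^2 / s^2:
  A. m²/s²: ✓ matches
  B. kg/J: ✗ does not match
  C. J·kg: ✗ does not match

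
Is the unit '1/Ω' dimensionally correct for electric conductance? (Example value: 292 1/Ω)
Yes

electric conductance has SI base units: A^2 * s^3 / (kg * m^2)
1/Ω reduces to the same SI base units, so it is a valid unit for electric conductance.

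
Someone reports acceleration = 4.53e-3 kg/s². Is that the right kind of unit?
No

acceleration has SI base units: m / s^2
kg/s² does NOT reduce to m / s^2; a valid unit for acceleration would be e.g. m/s².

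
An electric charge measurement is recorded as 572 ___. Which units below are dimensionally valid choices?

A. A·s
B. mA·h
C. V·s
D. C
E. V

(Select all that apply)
A, B, D

electric charge has SI base units: A * s

Checking each option against A * s:
  A. A·s: ✓ matches
  B. mA·h: ✓ matches
  C. V·s: ✗ does not match
  D. C: ✓ matches
  E. V: ✗ does not match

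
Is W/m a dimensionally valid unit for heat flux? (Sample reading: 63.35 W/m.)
No

heat flux has SI base units: kg / s^3
W/m does NOT reduce to kg / s^3; a valid unit for heat flux would be e.g. W/m².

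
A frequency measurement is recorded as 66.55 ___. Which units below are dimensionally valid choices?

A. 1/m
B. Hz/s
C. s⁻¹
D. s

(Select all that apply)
C

frequency has SI base units: 1 / s

Checking each option against 1 / s:
  A. 1/m: ✗ does not match
  B. Hz/s: ✗ does not match
  C. s⁻¹: ✓ matches
  D. s: ✗ does not match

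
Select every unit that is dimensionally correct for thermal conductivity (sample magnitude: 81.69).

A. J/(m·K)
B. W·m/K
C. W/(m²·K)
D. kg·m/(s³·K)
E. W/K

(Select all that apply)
D

thermal conductivity has SI base units: kg * m / (s^3 * K)

Checking each option against kg * m / (s^3 * K):
  A. J/(m·K): ✗ does not match
  B. W·m/K: ✗ does not match
  C. W/(m²·K): ✗ does not match
  D. kg·m/(s³·K): ✓ matches
  E. W/K: ✗ does not match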